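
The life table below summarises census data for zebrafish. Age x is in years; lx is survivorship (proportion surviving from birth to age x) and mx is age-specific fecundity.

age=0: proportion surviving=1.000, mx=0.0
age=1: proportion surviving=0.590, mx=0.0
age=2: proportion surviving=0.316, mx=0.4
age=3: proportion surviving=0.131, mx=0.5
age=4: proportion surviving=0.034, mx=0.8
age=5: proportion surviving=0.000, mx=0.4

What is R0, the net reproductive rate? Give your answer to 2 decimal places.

0.22

lx·mx by age: 0, 0, 0.1264, 0.0655, 0.0272, 0
R0 = Σ lx·mx = 0.2191 → 0.22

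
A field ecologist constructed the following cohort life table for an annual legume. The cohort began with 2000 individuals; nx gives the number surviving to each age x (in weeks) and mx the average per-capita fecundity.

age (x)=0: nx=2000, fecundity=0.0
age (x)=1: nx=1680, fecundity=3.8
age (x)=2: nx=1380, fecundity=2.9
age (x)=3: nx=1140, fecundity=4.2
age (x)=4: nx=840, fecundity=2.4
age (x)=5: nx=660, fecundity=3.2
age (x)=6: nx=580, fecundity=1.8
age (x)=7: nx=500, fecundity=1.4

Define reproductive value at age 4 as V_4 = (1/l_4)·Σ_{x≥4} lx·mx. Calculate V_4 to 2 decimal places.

6.99

lx = nx/n0 = nx/2000: 1, 0.84, 0.69, 0.57, 0.42, 0.33, 0.29, 0.25
lx·mx for x ≥ 4: 1.008, 1.056, 0.522, 0.35 → sum = 2.936
V_4 = 2.936 / l_4 = 2.936 / 0.42 = 6.990476… → 6.99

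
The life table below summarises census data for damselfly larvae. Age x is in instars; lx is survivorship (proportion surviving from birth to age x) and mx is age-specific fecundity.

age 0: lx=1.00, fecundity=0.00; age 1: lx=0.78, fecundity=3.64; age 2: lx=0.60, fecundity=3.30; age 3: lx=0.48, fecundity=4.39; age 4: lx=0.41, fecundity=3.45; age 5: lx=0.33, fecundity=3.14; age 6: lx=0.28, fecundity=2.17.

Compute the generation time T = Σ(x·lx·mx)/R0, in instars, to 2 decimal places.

2.76

lx·mx: 0, 2.8392, 1.98, 2.1072, 1.4145, 1.0362, 0.6076 → R0 = 9.9847
x·lx·mx: 0, 2.8392, 3.96, 6.3216, 5.658, 5.181, 3.6456 → Σ = 27.6054
T = 27.6054 / 9.9847 = 2.76477… → 2.76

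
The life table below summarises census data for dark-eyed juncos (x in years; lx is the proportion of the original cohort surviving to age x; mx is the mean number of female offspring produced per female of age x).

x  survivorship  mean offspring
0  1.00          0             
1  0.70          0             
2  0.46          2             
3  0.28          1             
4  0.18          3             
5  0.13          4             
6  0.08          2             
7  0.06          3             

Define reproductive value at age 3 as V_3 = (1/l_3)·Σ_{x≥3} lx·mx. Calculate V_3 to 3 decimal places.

6.000

lx·mx for x ≥ 3: 0.28, 0.54, 0.52, 0.16, 0.18 → sum = 1.68
V_3 = 1.68 / l_3 = 1.68 / 0.28 = 6 → 6.000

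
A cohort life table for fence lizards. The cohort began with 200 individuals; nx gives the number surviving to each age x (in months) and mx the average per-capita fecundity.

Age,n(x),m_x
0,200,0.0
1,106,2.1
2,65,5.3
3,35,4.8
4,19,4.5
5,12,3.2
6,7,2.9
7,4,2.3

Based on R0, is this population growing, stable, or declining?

lx = nx/n0 = nx/200: 1, 0.53, 0.325, 0.175, 0.095, 0.06, 0.035, 0.02
R0 = Σ lx·mx = 0 + 1.113 + 1.7225 + 0.84 + 0.4275 + 0.192 + 0.1015 + 0.046 = 4.4425
R0 > 1, so the population is growing.

growing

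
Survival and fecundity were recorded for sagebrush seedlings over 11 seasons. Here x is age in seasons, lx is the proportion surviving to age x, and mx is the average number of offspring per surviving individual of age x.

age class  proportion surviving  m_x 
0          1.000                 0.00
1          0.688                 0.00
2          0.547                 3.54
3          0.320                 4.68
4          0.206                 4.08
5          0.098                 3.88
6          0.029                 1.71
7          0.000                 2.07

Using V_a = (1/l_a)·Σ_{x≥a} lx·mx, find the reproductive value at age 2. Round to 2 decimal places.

lx·mx for x ≥ 2: 1.93638, 1.4976, 0.84048, 0.38024, 0.04959, 0 → sum = 4.70429
V_2 = 4.70429 / l_2 = 4.70429 / 0.547 = 8.600165… → 8.60

8.60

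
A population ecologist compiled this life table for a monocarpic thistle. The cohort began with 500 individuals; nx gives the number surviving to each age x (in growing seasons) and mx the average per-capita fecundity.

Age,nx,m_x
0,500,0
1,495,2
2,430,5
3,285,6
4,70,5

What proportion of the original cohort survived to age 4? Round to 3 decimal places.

l_4 = n_4/n_0 = 70/500 = 0.14 → 0.140

0.140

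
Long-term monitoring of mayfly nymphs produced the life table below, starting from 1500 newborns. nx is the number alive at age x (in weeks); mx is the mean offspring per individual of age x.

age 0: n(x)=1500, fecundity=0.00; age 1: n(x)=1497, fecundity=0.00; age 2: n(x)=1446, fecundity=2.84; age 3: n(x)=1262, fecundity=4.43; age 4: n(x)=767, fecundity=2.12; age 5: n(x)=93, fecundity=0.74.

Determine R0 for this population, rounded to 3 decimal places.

lx = nx/n0 = nx/1500: 1, 0.998, 0.964, 0.84133…, 0.51133…, 0.062
lx·mx by age: 0, 0, 2.73776, 3.727107…, 1.084027…, 0.04588
R0 = Σ lx·mx = 7.594773… → 7.595

7.595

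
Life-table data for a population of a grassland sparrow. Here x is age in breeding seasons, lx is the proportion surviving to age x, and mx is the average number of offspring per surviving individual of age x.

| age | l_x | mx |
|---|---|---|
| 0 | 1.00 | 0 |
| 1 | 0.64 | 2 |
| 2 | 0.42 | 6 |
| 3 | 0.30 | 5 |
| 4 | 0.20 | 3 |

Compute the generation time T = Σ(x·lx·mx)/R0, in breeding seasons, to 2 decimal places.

2.24

lx·mx: 0, 1.28, 2.52, 1.5, 0.6 → R0 = 5.9
x·lx·mx: 0, 1.28, 5.04, 4.5, 2.4 → Σ = 13.22
T = 13.22 / 5.9 = 2.240678… → 2.24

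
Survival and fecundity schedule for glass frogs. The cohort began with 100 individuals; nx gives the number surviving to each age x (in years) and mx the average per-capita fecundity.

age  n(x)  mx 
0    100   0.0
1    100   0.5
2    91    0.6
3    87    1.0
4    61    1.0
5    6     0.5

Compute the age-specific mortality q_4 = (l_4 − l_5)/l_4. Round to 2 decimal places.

0.90

lx = nx/n0 = nx/100: 1, 1, 0.91, 0.87, 0.61, 0.06
q_4 = (l_4 − l_5) / l_4 = (0.61 − 0.06) / 0.61
     = 0.55 / 0.61 = 0.901639… → 0.90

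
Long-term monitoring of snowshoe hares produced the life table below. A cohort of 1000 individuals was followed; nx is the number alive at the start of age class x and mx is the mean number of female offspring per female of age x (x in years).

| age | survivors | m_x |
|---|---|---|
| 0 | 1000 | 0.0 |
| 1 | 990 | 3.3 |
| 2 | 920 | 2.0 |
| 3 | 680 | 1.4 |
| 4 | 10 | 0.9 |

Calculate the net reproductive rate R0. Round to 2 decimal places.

lx = nx/n0 = nx/1000: 1, 0.99, 0.92, 0.68, 0.01
lx·mx by age: 0, 3.267, 1.84, 0.952, 0.009
R0 = Σ lx·mx = 6.068 → 6.07

6.07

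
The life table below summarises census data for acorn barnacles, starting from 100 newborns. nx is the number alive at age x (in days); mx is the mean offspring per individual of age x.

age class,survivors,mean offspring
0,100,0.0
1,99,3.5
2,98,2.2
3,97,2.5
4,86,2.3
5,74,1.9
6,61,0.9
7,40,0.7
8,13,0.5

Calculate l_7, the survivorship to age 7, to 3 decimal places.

0.400

l_7 = n_7/n_0 = 40/100 = 0.4 → 0.400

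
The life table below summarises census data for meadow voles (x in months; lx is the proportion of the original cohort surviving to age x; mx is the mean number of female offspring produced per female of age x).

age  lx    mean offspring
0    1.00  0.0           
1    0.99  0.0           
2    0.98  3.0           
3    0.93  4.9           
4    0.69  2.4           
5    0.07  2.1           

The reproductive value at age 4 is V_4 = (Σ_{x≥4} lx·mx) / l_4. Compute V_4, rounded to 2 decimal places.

2.61

lx·mx for x ≥ 4: 1.656, 0.147 → sum = 1.803
V_4 = 1.803 / l_4 = 1.803 / 0.69 = 2.613043… → 2.61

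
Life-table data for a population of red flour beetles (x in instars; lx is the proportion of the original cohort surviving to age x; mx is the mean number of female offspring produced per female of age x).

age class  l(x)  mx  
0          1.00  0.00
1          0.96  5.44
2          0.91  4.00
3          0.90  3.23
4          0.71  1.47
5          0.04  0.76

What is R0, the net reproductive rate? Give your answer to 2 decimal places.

12.84

lx·mx by age: 0, 5.2224, 3.64, 2.907, 1.0437, 0.0304
R0 = Σ lx·mx = 12.8435 → 12.84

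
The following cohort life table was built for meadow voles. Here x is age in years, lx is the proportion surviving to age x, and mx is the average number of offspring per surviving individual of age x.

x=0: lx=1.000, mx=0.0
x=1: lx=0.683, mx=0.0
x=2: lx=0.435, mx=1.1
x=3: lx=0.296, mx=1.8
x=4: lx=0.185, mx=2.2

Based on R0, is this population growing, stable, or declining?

R0 = Σ lx·mx = 0 + 0 + 0.4785 + 0.5328 + 0.407 = 1.4183
R0 > 1, so the population is growing.

growing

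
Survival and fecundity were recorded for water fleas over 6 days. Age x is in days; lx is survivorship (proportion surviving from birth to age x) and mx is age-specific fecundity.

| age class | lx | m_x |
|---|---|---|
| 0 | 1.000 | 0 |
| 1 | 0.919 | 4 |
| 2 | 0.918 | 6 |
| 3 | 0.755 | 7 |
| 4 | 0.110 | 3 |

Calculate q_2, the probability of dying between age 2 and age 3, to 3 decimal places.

0.178

q_2 = (l_2 − l_3) / l_2 = (0.918 − 0.755) / 0.918
     = 0.163 / 0.918 = 0.17756… → 0.178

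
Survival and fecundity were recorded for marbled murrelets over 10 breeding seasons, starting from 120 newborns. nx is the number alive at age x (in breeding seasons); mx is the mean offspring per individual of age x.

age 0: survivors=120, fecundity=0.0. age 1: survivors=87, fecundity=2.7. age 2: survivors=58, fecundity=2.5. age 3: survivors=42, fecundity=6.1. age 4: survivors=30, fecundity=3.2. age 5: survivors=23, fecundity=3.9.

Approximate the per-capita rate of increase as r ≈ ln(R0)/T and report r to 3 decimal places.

lx = nx/n0 = nx/120: 1, 0.725, 0.48333…, 0.35, 0.25, 0.19167…
R0 = Σ lx·mx = 0 + 1.9575 + 1.20833… + 2.135 + 0.8 + 0.7475… = 6.848333…
Σ x·lx·mx = 17.716667…; T = 17.716667…/6.848333… = 2.587…
r ≈ ln(R0)/T = ln(6.848333…)/2.587… = 0.74372… → 0.744

0.744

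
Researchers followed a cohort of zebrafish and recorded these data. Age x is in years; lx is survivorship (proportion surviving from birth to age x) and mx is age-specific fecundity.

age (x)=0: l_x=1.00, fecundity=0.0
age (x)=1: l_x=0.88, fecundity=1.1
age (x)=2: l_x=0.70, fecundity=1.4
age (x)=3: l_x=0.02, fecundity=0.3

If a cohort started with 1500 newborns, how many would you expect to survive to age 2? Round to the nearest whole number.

1050

Expected survivors = N0 · l_2 = 1500 × 0.70 = 1050 → 1050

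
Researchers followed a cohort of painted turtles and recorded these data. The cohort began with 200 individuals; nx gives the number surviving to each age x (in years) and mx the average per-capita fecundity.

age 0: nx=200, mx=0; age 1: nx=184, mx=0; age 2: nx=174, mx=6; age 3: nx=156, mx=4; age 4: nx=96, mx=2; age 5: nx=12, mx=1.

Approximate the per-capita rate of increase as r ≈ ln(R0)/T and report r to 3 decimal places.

lx = nx/n0 = nx/200: 1, 0.92, 0.87, 0.78, 0.48, 0.06
R0 = Σ lx·mx = 0 + 0 + 5.22 + 3.12 + 0.96 + 0.06 = 9.36
Σ x·lx·mx = 23.94; T = 23.94/9.36 = 2.55769…
r ≈ ln(R0)/T = ln(9.36)/2.55769… = 0.8744… → 0.874

0.874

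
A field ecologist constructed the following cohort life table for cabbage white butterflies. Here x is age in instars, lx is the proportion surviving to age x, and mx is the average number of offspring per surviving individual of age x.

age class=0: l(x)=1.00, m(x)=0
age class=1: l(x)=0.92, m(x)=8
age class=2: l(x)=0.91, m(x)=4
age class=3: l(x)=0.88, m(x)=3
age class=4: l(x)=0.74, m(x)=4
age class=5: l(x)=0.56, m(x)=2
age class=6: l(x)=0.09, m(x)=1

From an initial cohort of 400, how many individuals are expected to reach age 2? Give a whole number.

364

Expected survivors = N0 · l_2 = 400 × 0.91 = 364 → 364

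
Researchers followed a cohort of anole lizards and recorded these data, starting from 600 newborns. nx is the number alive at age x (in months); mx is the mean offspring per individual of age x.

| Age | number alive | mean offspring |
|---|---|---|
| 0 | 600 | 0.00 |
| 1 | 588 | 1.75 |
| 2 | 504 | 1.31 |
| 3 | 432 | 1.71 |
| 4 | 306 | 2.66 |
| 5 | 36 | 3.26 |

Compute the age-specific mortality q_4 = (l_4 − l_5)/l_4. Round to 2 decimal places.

0.88

lx = nx/n0 = nx/600: 1, 0.98, 0.84, 0.72, 0.51, 0.06
q_4 = (l_4 − l_5) / l_4 = (0.51 − 0.06) / 0.51
     = 0.45 / 0.51 = 0.882353… → 0.88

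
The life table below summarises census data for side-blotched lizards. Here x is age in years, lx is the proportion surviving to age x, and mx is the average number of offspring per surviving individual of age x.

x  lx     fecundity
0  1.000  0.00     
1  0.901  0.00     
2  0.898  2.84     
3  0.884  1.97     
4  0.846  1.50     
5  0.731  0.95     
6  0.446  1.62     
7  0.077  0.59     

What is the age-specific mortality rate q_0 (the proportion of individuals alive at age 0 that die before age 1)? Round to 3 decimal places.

q_0 = (l_0 − l_1) / l_0 = (1 − 0.901) / 1
     = 0.099 / 1 = 0.099 → 0.099

0.099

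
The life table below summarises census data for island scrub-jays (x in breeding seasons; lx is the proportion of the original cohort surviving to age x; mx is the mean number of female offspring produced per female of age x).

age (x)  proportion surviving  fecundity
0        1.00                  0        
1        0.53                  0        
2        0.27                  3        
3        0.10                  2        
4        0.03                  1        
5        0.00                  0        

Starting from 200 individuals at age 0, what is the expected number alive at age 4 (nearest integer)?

6

Expected survivors = N0 · l_4 = 200 × 0.03 = 6 → 6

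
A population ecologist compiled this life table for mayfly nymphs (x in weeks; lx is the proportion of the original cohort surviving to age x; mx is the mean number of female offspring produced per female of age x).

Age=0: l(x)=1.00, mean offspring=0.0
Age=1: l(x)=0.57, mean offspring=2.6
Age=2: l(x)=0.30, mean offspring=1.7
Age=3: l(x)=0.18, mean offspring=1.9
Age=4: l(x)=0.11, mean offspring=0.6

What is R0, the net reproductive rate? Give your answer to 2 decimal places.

lx·mx by age: 0, 1.482, 0.51, 0.342, 0.066
R0 = Σ lx·mx = 2.4 → 2.40

2.40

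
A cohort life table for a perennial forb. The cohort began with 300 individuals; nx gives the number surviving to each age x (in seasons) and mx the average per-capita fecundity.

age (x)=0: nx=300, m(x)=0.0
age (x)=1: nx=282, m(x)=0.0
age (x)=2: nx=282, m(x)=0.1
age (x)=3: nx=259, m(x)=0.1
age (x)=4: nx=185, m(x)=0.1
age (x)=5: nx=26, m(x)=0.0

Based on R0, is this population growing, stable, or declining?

declining

lx = nx/n0 = nx/300: 1, 0.94, 0.94, 0.86333…, 0.61667…, 0.08667…
R0 = Σ lx·mx = 0 + 0 + 0.094 + 0.086333… + 0.061667… + 0 = 0.242…
R0 < 1, so the population is declining.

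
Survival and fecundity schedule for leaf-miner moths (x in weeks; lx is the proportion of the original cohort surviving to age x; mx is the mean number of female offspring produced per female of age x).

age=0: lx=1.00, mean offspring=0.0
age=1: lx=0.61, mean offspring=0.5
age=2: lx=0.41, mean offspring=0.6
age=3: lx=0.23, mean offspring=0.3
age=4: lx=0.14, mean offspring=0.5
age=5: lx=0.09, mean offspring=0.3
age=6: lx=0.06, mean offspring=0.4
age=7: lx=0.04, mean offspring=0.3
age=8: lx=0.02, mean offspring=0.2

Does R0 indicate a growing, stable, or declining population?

declining

R0 = Σ lx·mx = 0 + 0.305 + 0.246 + 0.069 + 0.07 + 0.027 + 0.024 + 0.012 + 0.004 = 0.757
R0 < 1, so the population is declining.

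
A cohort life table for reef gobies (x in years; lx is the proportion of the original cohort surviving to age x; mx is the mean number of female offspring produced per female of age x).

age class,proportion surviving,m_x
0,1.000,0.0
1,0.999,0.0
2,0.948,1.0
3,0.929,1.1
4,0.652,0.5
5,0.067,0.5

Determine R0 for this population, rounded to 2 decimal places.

lx·mx by age: 0, 0, 0.948, 1.0219, 0.326, 0.0335
R0 = Σ lx·mx = 2.3294 → 2.33

2.33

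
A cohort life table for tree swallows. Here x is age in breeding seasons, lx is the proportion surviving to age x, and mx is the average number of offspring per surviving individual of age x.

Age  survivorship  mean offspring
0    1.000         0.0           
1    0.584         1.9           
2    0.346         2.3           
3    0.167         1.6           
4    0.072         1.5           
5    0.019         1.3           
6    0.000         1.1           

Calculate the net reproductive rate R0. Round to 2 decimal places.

lx·mx by age: 0, 1.1096, 0.7958, 0.2672, 0.108, 0.0247, 0
R0 = Σ lx·mx = 2.3053 → 2.31

2.31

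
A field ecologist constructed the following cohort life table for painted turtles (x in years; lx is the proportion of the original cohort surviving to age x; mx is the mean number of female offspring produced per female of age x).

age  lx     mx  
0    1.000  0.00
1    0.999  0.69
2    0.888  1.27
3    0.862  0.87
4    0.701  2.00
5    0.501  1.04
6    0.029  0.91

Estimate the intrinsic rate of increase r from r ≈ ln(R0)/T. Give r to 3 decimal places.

R0 = Σ lx·mx = 0 + 0.68931 + 1.12776 + 0.74994 + 1.402 + 0.52104 + 0.02639 = 4.51644
Σ x·lx·mx = 13.56619; T = 13.56619/4.51644 = 3.00374…
r ≈ ln(R0)/T = ln(4.51644)/3.00374… = 0.50195… → 0.502

0.502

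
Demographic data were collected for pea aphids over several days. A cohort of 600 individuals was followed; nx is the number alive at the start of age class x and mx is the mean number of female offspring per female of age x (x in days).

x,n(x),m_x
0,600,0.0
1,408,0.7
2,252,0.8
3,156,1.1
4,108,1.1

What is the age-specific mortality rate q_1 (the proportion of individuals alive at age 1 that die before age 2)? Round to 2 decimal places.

0.38

lx = nx/n0 = nx/600: 1, 0.68, 0.42, 0.26, 0.18
q_1 = (l_1 − l_2) / l_1 = (0.68 − 0.42) / 0.68
     = 0.26 / 0.68 = 0.382353… → 0.38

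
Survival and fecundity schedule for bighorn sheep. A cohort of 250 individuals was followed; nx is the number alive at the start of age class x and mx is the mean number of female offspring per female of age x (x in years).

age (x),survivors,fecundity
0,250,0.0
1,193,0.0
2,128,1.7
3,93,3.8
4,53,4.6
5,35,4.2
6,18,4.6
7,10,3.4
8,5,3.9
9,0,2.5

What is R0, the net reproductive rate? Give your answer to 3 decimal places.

4.392

lx = nx/n0 = nx/250: 1, 0.772, 0.512, 0.372, 0.212, 0.14, 0.072, 0.04, 0.02, 0
lx·mx by age: 0, 0, 0.8704, 1.4136, 0.9752, 0.588, 0.3312, 0.136, 0.078, 0
R0 = Σ lx·mx = 4.3924 → 4.392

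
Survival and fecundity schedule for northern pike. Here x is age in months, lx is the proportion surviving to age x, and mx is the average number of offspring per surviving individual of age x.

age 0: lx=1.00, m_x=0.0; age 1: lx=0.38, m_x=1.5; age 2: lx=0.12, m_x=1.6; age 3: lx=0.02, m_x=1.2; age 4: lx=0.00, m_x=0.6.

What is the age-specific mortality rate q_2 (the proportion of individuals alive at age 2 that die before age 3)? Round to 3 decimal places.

q_2 = (l_2 − l_3) / l_2 = (0.12 − 0.02) / 0.12
     = 0.1 / 0.12 = 0.833333… → 0.833

0.833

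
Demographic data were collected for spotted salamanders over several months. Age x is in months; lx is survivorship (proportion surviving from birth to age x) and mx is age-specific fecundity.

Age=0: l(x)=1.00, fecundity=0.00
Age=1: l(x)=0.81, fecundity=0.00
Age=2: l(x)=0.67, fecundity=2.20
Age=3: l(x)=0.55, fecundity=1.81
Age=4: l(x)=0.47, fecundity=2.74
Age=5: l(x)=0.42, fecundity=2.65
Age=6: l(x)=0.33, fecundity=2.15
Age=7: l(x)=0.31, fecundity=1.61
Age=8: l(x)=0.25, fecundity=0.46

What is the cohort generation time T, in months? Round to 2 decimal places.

lx·mx: 0, 0, 1.474, 0.9955, 1.2878, 1.113, 0.7095, 0.4991, 0.115 → R0 = 6.1939
x·lx·mx: 0, 0, 2.948, 2.9865, 5.1512, 5.565, 4.257, 3.4937, 0.92 → Σ = 25.3214
T = 25.3214 / 6.1939 = 4.088119… → 4.09

4.09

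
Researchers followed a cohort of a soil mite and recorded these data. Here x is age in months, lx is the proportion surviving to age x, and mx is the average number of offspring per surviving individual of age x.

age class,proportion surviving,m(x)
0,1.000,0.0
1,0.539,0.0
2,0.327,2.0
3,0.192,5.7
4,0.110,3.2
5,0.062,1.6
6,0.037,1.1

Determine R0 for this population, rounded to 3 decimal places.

lx·mx by age: 0, 0, 0.654, 1.0944, 0.352, 0.0992, 0.0407
R0 = Σ lx·mx = 2.2403 → 2.240

2.240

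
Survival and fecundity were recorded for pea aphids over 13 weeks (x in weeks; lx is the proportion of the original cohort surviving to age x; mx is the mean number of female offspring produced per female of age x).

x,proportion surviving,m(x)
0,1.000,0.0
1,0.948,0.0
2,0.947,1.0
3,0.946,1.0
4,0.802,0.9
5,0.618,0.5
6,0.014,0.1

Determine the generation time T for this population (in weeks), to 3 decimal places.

3.136

lx·mx: 0, 0, 0.947, 0.946, 0.7218, 0.309, 0.0014 → R0 = 2.9252
x·lx·mx: 0, 0, 1.894, 2.838, 2.8872, 1.545, 0.0084 → Σ = 9.1726
T = 9.1726 / 2.9252 = 3.135717… → 3.136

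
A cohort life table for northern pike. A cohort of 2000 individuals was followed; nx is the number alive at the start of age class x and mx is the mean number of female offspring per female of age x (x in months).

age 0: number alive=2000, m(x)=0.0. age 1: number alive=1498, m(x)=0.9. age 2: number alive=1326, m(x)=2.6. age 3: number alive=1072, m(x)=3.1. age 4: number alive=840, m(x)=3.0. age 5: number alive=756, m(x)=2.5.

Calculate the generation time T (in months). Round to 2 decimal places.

3.01

lx = nx/n0 = nx/2000: 1, 0.749, 0.663, 0.536, 0.42, 0.378
lx·mx: 0, 0.6741, 1.7238, 1.6616, 1.26, 0.945 → R0 = 6.2645
x·lx·mx: 0, 0.6741, 3.4476, 4.9848, 5.04, 4.725 → Σ = 18.8715
T = 18.8715 / 6.2645 = 3.012451… → 3.01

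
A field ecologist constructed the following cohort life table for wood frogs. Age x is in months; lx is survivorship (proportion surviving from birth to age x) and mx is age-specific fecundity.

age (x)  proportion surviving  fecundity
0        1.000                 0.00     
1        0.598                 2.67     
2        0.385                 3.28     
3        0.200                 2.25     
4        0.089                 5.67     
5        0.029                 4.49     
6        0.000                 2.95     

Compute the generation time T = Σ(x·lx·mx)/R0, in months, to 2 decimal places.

2.06

lx·mx: 0, 1.59666, 1.2628, 0.45, 0.50463, 0.13021, 0 → R0 = 3.9443
x·lx·mx: 0, 1.59666, 2.5256, 1.35, 2.01852, 0.65105, 0 → Σ = 8.14183
T = 8.14183 / 3.9443 = 2.064202… → 2.06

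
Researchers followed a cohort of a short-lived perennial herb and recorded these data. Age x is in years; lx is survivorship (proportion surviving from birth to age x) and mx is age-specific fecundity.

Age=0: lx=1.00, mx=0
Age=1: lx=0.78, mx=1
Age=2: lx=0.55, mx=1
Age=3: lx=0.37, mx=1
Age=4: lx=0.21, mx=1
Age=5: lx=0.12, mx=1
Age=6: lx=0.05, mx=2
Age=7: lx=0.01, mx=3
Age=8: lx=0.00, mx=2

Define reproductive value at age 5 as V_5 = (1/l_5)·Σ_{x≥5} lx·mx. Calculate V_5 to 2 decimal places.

lx·mx for x ≥ 5: 0.12, 0.1, 0.03, 0 → sum = 0.25
V_5 = 0.25 / l_5 = 0.25 / 0.12 = 2.083333… → 2.08

2.08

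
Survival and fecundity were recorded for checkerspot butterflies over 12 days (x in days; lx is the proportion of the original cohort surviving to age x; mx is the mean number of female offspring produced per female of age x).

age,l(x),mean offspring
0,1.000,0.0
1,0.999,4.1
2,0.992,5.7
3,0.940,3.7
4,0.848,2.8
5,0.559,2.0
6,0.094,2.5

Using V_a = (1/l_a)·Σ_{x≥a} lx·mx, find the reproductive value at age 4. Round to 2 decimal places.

lx·mx for x ≥ 4: 2.3744, 1.118, 0.235 → sum = 3.7274
V_4 = 3.7274 / l_4 = 3.7274 / 0.848 = 4.395519… → 4.40

4.40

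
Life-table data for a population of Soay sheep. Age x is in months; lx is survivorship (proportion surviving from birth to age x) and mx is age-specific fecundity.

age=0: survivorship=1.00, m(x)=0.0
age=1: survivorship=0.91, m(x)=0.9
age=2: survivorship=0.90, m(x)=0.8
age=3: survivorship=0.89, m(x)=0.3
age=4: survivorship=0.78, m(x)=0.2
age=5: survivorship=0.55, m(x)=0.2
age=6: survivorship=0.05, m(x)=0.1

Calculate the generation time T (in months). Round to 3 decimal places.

2.053

lx·mx: 0, 0.819, 0.72, 0.267, 0.156, 0.11, 0.005 → R0 = 2.077
x·lx·mx: 0, 0.819, 1.44, 0.801, 0.624, 0.55, 0.03 → Σ = 4.264
T = 4.264 / 2.077 = 2.052961… → 2.053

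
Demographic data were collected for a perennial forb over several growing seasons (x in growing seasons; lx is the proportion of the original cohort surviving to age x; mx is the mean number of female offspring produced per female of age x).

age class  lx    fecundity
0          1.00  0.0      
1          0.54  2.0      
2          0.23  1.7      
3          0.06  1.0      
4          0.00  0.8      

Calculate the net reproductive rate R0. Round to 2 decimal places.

1.53

lx·mx by age: 0, 1.08, 0.391, 0.06, 0
R0 = Σ lx·mx = 1.531 → 1.53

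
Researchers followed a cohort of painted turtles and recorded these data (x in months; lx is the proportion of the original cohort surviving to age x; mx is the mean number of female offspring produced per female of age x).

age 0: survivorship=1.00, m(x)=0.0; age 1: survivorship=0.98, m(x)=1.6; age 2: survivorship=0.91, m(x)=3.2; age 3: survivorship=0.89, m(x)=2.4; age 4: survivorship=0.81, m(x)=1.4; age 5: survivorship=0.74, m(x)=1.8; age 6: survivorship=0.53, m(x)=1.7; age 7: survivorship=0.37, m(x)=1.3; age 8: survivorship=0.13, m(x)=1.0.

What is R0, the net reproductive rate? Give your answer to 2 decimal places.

lx·mx by age: 0, 1.568, 2.912, 2.136, 1.134, 1.332, 0.901, 0.481, 0.13
R0 = Σ lx·mx = 10.594 → 10.59

10.59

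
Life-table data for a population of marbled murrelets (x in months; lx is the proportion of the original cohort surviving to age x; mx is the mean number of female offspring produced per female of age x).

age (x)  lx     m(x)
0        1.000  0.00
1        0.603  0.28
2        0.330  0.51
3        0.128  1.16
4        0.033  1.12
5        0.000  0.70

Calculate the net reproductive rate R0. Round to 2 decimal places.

0.52

lx·mx by age: 0, 0.16884, 0.1683, 0.14848, 0.03696, 0
R0 = Σ lx·mx = 0.52258 → 0.52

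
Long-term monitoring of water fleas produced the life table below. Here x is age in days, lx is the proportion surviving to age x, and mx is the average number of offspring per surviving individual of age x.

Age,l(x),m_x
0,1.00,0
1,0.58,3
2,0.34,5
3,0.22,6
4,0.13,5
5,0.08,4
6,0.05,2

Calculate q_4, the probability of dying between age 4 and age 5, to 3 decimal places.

0.385

q_4 = (l_4 − l_5) / l_4 = (0.13 − 0.08) / 0.13
     = 0.05 / 0.13 = 0.384615… → 0.385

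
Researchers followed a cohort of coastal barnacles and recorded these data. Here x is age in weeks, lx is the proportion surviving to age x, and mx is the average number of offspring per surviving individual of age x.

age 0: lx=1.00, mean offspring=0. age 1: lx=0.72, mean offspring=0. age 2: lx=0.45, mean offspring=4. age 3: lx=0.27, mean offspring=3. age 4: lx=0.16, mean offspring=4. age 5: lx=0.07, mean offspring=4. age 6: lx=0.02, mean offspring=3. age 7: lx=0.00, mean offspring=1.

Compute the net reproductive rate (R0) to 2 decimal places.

3.59

lx·mx by age: 0, 0, 1.8, 0.81, 0.64, 0.28, 0.06, 0
R0 = Σ lx·mx = 3.59 → 3.59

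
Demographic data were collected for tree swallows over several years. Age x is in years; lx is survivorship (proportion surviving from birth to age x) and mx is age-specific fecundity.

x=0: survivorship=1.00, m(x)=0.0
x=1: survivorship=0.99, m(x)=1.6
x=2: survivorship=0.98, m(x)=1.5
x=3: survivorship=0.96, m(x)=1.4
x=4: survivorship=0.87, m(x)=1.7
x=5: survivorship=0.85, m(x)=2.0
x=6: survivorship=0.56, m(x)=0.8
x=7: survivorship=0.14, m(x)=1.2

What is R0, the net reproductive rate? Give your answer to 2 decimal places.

lx·mx by age: 0, 1.584, 1.47, 1.344, 1.479, 1.7, 0.448, 0.168
R0 = Σ lx·mx = 8.193 → 8.19

8.19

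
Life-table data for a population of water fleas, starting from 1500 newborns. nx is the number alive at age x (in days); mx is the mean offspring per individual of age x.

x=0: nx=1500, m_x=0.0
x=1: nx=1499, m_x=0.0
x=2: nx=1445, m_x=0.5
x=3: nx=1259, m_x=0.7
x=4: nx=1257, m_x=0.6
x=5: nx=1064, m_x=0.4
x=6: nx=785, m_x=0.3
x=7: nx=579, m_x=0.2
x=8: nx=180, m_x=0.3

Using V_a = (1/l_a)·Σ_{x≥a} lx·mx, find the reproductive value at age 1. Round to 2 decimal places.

lx = nx/n0 = nx/1500: 1, 0.99933…, 0.96333…, 0.83933…, 0.838, 0.70933…, 0.52333…, 0.386, 0.12
lx·mx for x ≥ 1: 0, 0.481667…, 0.587533…, 0.5028, 0.283733…, 0.157…, 0.0772, 0.036 → sum = 2.125933…
V_1 = 2.125933… / l_1 = 2.125933… / 0.999333… = 2.127352… → 2.13

2.13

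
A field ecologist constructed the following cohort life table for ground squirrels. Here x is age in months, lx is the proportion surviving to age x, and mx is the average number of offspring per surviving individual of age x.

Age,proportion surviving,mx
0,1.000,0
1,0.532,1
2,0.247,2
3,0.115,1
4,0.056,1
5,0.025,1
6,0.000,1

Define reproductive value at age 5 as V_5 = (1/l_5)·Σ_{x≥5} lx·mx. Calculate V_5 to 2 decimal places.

lx·mx for x ≥ 5: 0.025, 0 → sum = 0.025
V_5 = 0.025 / l_5 = 0.025 / 0.025 = 1 → 1.00

1.00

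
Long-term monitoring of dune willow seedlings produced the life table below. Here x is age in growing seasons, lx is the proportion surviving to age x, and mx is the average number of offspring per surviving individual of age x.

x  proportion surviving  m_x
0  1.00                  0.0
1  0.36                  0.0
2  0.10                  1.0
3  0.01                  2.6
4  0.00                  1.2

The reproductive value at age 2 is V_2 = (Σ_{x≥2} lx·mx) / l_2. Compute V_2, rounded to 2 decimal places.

1.26

lx·mx for x ≥ 2: 0.1, 0.026, 0 → sum = 0.126
V_2 = 0.126 / l_2 = 0.126 / 0.1 = 1.26 → 1.26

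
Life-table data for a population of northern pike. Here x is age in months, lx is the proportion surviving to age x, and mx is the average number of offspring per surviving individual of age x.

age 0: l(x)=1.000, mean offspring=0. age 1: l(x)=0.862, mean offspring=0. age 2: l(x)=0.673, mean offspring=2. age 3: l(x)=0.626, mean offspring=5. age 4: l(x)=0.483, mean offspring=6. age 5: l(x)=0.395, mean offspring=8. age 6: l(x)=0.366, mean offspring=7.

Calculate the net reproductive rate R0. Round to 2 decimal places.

13.10

lx·mx by age: 0, 0, 1.346, 3.13, 2.898, 3.16, 2.562
R0 = Σ lx·mx = 13.096 → 13.10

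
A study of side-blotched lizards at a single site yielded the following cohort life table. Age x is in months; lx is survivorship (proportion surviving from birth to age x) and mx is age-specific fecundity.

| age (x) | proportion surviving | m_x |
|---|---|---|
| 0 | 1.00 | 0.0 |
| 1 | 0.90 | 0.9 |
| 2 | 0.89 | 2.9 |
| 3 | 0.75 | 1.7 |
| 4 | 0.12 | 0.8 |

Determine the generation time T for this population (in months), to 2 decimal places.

lx·mx: 0, 0.81, 2.581, 1.275, 0.096 → R0 = 4.762
x·lx·mx: 0, 0.81, 5.162, 3.825, 0.384 → Σ = 10.181
T = 10.181 / 4.762 = 2.137967… → 2.14

2.14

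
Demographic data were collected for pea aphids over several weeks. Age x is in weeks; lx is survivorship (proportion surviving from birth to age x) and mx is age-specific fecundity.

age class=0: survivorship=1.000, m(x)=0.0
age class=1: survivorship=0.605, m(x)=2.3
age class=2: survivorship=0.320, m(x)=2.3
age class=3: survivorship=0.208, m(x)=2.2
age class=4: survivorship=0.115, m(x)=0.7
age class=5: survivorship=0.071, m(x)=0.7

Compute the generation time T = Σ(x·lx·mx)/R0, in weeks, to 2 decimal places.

lx·mx: 0, 1.3915, 0.736, 0.4576, 0.0805, 0.0497 → R0 = 2.7153
x·lx·mx: 0, 1.3915, 1.472, 1.3728, 0.322, 0.2485 → Σ = 4.8068
T = 4.8068 / 2.7153 = 1.770265… → 1.77

1.77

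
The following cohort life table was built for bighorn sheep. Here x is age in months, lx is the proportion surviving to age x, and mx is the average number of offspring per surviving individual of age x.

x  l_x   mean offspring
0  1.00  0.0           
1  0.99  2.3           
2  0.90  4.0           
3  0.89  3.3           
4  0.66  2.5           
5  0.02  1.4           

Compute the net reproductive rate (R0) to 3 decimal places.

10.492

lx·mx by age: 0, 2.277, 3.6, 2.937, 1.65, 0.028
R0 = Σ lx·mx = 10.492 → 10.492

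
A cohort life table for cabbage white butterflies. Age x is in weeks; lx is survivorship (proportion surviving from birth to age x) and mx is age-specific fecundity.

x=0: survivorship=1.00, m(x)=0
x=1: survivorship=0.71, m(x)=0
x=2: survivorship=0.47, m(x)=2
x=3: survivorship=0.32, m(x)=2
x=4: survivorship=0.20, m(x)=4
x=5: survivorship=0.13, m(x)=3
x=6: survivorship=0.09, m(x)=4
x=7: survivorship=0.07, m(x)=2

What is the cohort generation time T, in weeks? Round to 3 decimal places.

3.697

lx·mx: 0, 0, 0.94, 0.64, 0.8, 0.39, 0.36, 0.14 → R0 = 3.27
x·lx·mx: 0, 0, 1.88, 1.92, 3.2, 1.95, 2.16, 0.98 → Σ = 12.09
T = 12.09 / 3.27 = 3.697248… → 3.697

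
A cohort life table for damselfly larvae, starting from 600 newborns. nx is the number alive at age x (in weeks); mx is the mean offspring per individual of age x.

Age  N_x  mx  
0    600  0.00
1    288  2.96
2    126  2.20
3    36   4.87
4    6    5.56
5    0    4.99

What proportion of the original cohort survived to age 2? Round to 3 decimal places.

0.210

l_2 = n_2/n_0 = 126/600 = 0.21 → 0.210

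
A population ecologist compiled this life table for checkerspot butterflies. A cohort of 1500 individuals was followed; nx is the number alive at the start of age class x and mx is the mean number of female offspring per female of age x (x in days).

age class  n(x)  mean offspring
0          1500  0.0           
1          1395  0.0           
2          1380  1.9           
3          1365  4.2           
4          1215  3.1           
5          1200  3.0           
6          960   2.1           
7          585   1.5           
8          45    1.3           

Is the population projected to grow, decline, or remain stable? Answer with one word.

growing

lx = nx/n0 = nx/1500: 1, 0.93, 0.92, 0.91, 0.81, 0.8, 0.64, 0.39, 0.03
R0 = Σ lx·mx = 0 + 0 + 1.748 + 3.822 + 2.511 + 2.4 + 1.344 + 0.585 + 0.039 = 12.449
R0 > 1, so the population is growing.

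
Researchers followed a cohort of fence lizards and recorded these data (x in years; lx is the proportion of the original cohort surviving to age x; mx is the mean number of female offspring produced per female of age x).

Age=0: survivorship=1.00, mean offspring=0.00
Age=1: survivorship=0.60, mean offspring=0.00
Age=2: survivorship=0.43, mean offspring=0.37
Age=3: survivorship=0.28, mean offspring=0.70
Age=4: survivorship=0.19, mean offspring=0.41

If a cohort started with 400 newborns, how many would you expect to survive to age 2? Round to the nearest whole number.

172

Expected survivors = N0 · l_2 = 400 × 0.43 = 172 → 172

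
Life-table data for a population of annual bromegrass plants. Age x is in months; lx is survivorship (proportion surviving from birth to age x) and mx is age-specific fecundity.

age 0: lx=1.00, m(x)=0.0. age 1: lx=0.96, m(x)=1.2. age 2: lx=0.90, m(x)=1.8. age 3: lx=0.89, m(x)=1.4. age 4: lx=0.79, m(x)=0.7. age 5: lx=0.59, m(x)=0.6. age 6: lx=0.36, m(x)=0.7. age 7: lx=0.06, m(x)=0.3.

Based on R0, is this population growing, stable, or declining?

growing

R0 = Σ lx·mx = 0 + 1.152 + 1.62 + 1.246 + 0.553 + 0.354 + 0.252 + 0.018 = 5.195
R0 > 1, so the population is growing.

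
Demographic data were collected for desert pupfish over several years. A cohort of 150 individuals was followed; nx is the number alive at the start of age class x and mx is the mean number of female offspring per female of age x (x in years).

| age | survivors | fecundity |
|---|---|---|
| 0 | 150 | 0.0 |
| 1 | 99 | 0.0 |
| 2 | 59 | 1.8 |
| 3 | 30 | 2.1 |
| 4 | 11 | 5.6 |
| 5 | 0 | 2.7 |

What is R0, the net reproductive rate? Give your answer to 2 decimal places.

lx = nx/n0 = nx/150: 1, 0.66, 0.39333…, 0.2, 0.07333…, 0
lx·mx by age: 0, 0, 0.708…, 0.42, 0.410667…, 0
R0 = Σ lx·mx = 1.538667… → 1.54

1.54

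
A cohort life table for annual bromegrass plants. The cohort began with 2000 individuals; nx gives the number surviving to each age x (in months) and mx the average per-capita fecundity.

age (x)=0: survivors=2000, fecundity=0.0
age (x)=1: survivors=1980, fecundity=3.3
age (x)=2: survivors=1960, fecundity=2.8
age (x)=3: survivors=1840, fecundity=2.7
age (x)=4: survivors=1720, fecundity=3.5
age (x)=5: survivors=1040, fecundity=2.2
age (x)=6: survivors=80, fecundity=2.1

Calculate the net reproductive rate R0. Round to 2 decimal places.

12.73

lx = nx/n0 = nx/2000: 1, 0.99, 0.98, 0.92, 0.86, 0.52, 0.04
lx·mx by age: 0, 3.267, 2.744, 2.484, 3.01, 1.144, 0.084
R0 = Σ lx·mx = 12.733 → 12.73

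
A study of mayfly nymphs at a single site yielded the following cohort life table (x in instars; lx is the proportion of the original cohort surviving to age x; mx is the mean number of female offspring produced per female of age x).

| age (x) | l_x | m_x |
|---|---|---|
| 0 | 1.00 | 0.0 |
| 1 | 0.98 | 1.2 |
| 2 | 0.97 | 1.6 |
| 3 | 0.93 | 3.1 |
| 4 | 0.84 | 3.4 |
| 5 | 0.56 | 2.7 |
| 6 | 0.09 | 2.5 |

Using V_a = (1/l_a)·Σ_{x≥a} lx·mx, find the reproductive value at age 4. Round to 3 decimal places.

lx·mx for x ≥ 4: 2.856, 1.512, 0.225 → sum = 4.593
V_4 = 4.593 / l_4 = 4.593 / 0.84 = 5.467857… → 5.468

5.468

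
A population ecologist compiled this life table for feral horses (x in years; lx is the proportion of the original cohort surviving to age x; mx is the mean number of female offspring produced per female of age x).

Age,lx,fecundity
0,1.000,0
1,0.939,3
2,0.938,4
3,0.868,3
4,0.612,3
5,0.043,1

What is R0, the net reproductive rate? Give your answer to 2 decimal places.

lx·mx by age: 0, 2.817, 3.752, 2.604, 1.836, 0.043
R0 = Σ lx·mx = 11.052 → 11.05

11.05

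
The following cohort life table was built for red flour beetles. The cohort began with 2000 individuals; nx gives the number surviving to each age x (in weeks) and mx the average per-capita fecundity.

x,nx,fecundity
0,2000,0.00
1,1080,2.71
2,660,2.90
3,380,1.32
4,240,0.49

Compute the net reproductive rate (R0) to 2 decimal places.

2.73

lx = nx/n0 = nx/2000: 1, 0.54, 0.33, 0.19, 0.12
lx·mx by age: 0, 1.4634, 0.957, 0.2508, 0.0588
R0 = Σ lx·mx = 2.73 → 2.73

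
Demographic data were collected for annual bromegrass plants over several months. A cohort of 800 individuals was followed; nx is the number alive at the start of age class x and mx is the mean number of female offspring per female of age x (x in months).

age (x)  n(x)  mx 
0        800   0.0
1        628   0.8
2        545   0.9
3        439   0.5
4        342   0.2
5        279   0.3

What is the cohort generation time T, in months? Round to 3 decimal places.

2.077

lx = nx/n0 = nx/800: 1, 0.785, 0.68125, 0.54875, 0.4275, 0.34875
lx·mx: 0, 0.628, 0.613125, 0.274375, 0.0855, 0.104625 → R0 = 1.705625
x·lx·mx: 0, 0.628, 1.22625, 0.823125, 0.342, 0.523125 → Σ = 3.5425
T = 3.5425 / 1.705625 = 2.076951… → 2.077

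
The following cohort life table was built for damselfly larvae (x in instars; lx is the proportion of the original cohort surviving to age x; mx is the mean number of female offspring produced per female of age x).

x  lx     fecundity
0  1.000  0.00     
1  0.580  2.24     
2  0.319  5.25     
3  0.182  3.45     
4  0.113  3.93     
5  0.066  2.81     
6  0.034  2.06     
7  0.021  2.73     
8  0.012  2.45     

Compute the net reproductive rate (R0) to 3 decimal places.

4.388

lx·mx by age: 0, 1.2992, 1.67475, 0.6279, 0.44409, 0.18546, 0.07004, 0.05733, 0.0294
R0 = Σ lx·mx = 4.38817 → 4.388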